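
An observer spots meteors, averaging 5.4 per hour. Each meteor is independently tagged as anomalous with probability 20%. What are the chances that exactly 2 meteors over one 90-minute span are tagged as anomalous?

Thinning: the meteors that are tagged as anomalous themselves form a Poisson process with rate 0.2 × 5.4 = 1.08 per hour.
Over the interval, μ = 1.08 × 1.5 = 1.62 (a 90-minute span = 1.5 hours).
P(N = 2) = e^(−1.62) · 1.62^2/2! ≈ 0.2597.

0.2597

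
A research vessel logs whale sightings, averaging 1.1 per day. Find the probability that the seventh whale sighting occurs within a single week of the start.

Over the interval, μ = 1.1 × 7 = 7.7 (a week = 7 days).
The seventh arrival falls in the interval iff at least 7 events occur there: P(S_7 ≤ t) = P(N ≥ 7) = 1 − P(N ≤ 6) ≈ 0.6486.

0.6486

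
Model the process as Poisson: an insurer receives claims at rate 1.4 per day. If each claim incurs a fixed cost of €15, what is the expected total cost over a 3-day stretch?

€63

E[N] = 1.4 × 3 = 4.2 (a 3-day stretch = 3 days); E[cost] = 4.2 × €15 = €63.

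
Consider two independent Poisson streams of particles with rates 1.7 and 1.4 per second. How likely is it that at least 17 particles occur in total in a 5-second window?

0.3846

Independent Poisson processes superpose: combined rate λ = 1.7 + 1.4 = 3.1 per second.
Over the interval, μ = 3.1 × 5 = 15.5 (a 5-second window = 5 seconds).
P(N ≥ 17) = 1 − P(N ≤ 16) ≈ 0.3846.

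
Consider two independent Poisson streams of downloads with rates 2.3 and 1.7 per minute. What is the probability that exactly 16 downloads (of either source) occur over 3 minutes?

0.0543

Independent Poisson processes superpose: combined rate λ = 2.3 + 1.7 = 4 per minute.
Over the interval, μ = 4 × 3 = 12 (3 minutes).
P(N = 16) = e^(−12) · 12^16/16! ≈ 0.0543.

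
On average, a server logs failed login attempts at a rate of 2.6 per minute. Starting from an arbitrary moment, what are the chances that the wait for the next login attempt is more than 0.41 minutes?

The wait for the next event is exponential with rate λ = 2.6 per minute.
P(T > 0.41) = e^(−λt) = e^(−2.6 × 0.41) = e^(−1.066) ≈ 0.3444.

0.3444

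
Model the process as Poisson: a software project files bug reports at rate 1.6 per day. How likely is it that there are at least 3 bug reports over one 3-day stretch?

Over the interval, μ = 1.6 × 3 = 4.8 (a 3-day stretch = 3 days).
P(N ≥ 3) = 1 − P(N ≤ 2) = 1 − Σ_{j=0}^{2} e^(−μ) μ^j/j! ≈ 0.8575.

0.8575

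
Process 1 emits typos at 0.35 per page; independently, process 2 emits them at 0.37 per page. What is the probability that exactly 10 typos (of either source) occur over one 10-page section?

Independent Poisson processes superpose: combined rate λ = 0.35 + 0.37 = 0.72 per page.
Over the interval, μ = 0.72 × 10 = 7.2 (a 10-page section = 10 pages).
P(N = 10) = e^(−7.2) · 7.2^10/10! ≈ 0.0770.

0.0770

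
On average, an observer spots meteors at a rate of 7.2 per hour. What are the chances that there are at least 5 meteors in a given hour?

With mean μ = 7.2 per hour,
P(N ≥ 5) = 1 − P(N ≤ 4) = 1 − Σ_{j=0}^{4} e^(−μ) μ^j/j! ≈ 0.8445.

0.8445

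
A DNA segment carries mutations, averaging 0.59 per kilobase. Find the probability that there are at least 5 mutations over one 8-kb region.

Over the interval, μ = 0.59 × 8 = 4.72 (an 8-kb region = 8 kilobases).
P(N ≥ 5) = 1 − P(N ≤ 4) = 1 − Σ_{j=0}^{4} e^(−μ) μ^j/j! ≈ 0.5091.

0.5091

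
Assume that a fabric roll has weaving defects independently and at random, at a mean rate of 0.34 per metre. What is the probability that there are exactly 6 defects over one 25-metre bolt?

Over the interval, μ = 0.34 × 25 = 8.5 (a 25-metre bolt = 25 metres).
P(N = 6) = e^(−μ) μ^6/6! = e^(−8.5) · 8.5^6/720 ≈ 0.1066.

0.1066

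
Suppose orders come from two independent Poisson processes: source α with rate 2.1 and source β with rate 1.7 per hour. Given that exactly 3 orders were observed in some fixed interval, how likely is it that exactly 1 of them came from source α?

Given the total, each event is independently from source α with probability p = λ_α/(λ_α+λ_β) = 2.1/3.8 ≈ 0.5526.
So K ~ Binomial(3, 2.1/3.8): P(K = 1) = C(3,1) · (2.1/3.8)^1 · (1.7/3.8)^2 ≈ 0.3318.

0.3318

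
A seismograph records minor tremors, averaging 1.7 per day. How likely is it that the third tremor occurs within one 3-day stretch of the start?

Over the interval, μ = 1.7 × 3 = 5.1 (a 3-day stretch = 3 days).
The third arrival falls in the interval iff at least 3 events occur there: P(S_3 ≤ t) = P(N ≥ 3) = 1 − P(N ≤ 2) ≈ 0.8835.

0.8835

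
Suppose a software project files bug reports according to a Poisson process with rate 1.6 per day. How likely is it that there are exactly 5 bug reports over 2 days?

Over the interval, μ = 1.6 × 2 = 3.2 (2 days).
P(N = 5) = e^(−μ) μ^5/5! = e^(−3.2) · 3.2^5/120 ≈ 0.1140.

0.1140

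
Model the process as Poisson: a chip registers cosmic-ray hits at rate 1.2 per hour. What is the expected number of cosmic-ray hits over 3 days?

E[N] = λt = 1.2 × 72 = 86.4 (3 days = 72 hours).

86.4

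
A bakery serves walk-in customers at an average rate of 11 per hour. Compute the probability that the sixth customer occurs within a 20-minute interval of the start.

0.1652

Over the interval, μ = 11 × 1/3 ≈ 3.66667 (a 20-minute interval = 1/3 hours).
The sixth arrival falls in the interval iff at least 6 events occur there: P(S_6 ≤ t) = P(N ≥ 6) = 1 − P(N ≤ 5) ≈ 0.1652.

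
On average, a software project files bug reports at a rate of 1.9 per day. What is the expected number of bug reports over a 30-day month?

E[N] = λt = 1.9 × 30 = 57 (a 30-day month = 30 days).

57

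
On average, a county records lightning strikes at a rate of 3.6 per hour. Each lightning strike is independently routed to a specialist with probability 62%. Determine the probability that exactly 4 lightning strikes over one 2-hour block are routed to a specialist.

0.1905

Thinning: the lightning strikes that are routed to a specialist themselves form a Poisson process with rate 0.62 × 3.6 = 2.232 per hour.
Over the interval, μ = 2.232 × 2 = 4.464 (a 2-hour block = 2 hours).
P(N = 4) = e^(−4.464) · 4.464^4/4! ≈ 0.1905.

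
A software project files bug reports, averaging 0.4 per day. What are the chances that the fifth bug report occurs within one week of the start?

Over the interval, μ = 0.4 × 7 = 2.8 (a week = 7 days).
The fifth arrival falls in the interval iff at least 5 events occur there: P(S_5 ≤ t) = P(N ≥ 5) = 1 − P(N ≤ 4) ≈ 0.1523.

0.1523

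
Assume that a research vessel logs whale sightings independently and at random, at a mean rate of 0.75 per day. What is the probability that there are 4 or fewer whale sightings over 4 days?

Over the interval, μ = 0.75 × 4 = 3 (4 days).
P(N ≤ 4) = Σ_{j=0}^{4} e^(−μ) μ^j/j! ≈ 0.8153.

0.8153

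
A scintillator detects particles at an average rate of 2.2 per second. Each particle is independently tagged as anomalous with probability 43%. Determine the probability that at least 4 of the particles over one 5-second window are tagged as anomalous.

0.6950

Thinning: the particles that are tagged as anomalous themselves form a Poisson process with rate 0.43 × 2.2 = 0.946 per second.
Over the interval, μ = 0.946 × 5 = 4.73 (a 5-second window = 5 seconds).
P(N ≥ 4) = 1 − P(N ≤ 3) ≈ 0.6950.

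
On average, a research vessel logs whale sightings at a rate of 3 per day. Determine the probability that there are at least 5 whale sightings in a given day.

With mean μ = 3 per day,
P(N ≥ 5) = 1 − P(N ≤ 4) = 1 − Σ_{j=0}^{4} e^(−μ) μ^j/j! ≈ 0.1847.

0.1847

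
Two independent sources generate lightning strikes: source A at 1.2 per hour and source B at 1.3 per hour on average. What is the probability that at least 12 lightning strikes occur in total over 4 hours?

Independent Poisson processes superpose: combined rate λ = 1.2 + 1.3 = 2.5 per hour.
Over the interval, μ = 2.5 × 4 = 10 (4 hours).
P(N ≥ 12) = 1 − P(N ≤ 11) ≈ 0.3032.

0.3032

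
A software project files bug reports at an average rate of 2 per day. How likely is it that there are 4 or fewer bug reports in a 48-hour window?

Over the interval, μ = 2 × 2 = 4 (a 48-hour window = 2 days).
P(N ≤ 4) = Σ_{j=0}^{4} e^(−μ) μ^j/j! ≈ 0.6288.

0.6288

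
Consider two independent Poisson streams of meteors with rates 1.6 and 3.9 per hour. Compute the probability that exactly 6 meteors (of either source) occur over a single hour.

0.1571

Independent Poisson processes superpose: combined rate λ = 1.6 + 3.9 = 5.5 per hour.
So μ = 5.5.
P(N = 6) = e^(−5.5) · 5.5^6/6! ≈ 0.1571.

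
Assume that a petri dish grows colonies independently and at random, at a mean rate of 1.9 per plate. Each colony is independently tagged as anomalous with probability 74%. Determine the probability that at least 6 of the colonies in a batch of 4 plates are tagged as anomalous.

0.4922

Thinning: the colonies that are tagged as anomalous themselves form a Poisson process with rate 0.74 × 1.9 = 1.406 per plate.
Over the interval, μ = 1.406 × 4 = 5.624 (a batch of 4 plates = 4 plates).
P(N ≥ 6) = 1 − P(N ≤ 5) ≈ 0.4922.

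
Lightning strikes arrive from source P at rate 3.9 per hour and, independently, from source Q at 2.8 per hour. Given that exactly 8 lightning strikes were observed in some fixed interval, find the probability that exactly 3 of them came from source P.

0.1408

Given the total, each event is independently from source P with probability p = λ_P/(λ_P+λ_Q) = 3.9/6.7 ≈ 0.5821.
So K ~ Binomial(8, 3.9/6.7): P(K = 3) = C(8,3) · (3.9/6.7)^3 · (2.8/6.7)^5 ≈ 0.1408.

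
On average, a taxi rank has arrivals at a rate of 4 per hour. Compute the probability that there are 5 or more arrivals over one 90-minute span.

Over the interval, μ = 4 × 1.5 = 6 (a 90-minute span = 1.5 hours).
P(N ≥ 5) = 1 − P(N ≤ 4) = 1 − Σ_{j=0}^{4} e^(−μ) μ^j/j! ≈ 0.7149.

0.7149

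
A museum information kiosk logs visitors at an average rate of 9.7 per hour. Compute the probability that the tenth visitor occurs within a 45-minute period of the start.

0.1984

Over the interval, μ = 9.7 × 0.75 = 7.275 (a 45-minute period = 0.75 hours).
The tenth arrival falls in the interval iff at least 10 events occur there: P(S_10 ≤ t) = P(N ≥ 10) = 1 − P(N ≤ 9) ≈ 0.1984.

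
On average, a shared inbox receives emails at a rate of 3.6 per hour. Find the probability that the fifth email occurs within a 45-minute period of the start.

Over the interval, μ = 3.6 × 0.75 = 2.7 (a 45-minute period = 0.75 hours).
The fifth arrival falls in the interval iff at least 5 events occur there: P(S_5 ≤ t) = P(N ≥ 5) = 1 − P(N ≤ 4) ≈ 0.1371.

0.1371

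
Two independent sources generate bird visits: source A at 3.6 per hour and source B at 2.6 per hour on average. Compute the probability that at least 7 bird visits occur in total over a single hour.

Independent Poisson processes superpose: combined rate λ = 3.6 + 2.6 = 6.2 per hour.
So μ = 6.2.
P(N ≥ 7) = 1 − P(N ≤ 6) ≈ 0.4258.

0.4258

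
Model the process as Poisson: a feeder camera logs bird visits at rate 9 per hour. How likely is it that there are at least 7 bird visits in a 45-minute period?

Over the interval, μ = 9 × 0.75 = 6.75 (a 45-minute period = 0.75 hours).
P(N ≥ 7) = 1 − P(N ≤ 6) = 1 − Σ_{j=0}^{6} e^(−μ) μ^j/j! ≈ 0.5124.

0.5124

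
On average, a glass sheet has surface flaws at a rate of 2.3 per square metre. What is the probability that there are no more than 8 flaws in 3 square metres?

0.7420

Over the interval, μ = 2.3 × 3 = 6.9 (3 square metres).
P(N ≤ 8) = Σ_{j=0}^{8} e^(−μ) μ^j/j! ≈ 0.7420.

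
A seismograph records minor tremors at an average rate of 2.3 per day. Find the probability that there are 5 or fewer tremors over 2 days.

Over the interval, μ = 2.3 × 2 = 4.6 (2 days).
P(N ≤ 5) = Σ_{j=0}^{5} e^(−μ) μ^j/j! ≈ 0.6858.

0.6858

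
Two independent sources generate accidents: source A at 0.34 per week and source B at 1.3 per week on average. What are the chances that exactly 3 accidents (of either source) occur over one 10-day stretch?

0.2059

Independent Poisson processes superpose: combined rate λ = 0.34 + 1.3 = 1.64 per week.
Over the interval, μ = 1.64 × 10/7 ≈ 2.34286 (a 10-day stretch = 10/7 weeks).
P(N = 3) = e^(−2.34286) · 2.34286^3/3! ≈ 0.2059.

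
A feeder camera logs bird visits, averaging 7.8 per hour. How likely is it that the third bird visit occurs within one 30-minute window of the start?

Over the interval, μ = 7.8 × 0.5 = 3.9 (a 30-minute window = 0.5 hours).
The third arrival falls in the interval iff at least 3 events occur there: P(S_3 ≤ t) = P(N ≥ 3) = 1 − P(N ≤ 2) ≈ 0.7469.

0.7469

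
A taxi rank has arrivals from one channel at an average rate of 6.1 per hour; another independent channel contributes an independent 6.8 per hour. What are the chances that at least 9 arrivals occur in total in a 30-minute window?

0.2025

Independent Poisson processes superpose: combined rate λ = 6.1 + 6.8 = 12.9 per hour.
Over the interval, μ = 12.9 × 0.5 = 6.45 (a 30-minute window = 0.5 hours).
P(N ≥ 9) = 1 − P(N ≤ 8) ≈ 0.2025.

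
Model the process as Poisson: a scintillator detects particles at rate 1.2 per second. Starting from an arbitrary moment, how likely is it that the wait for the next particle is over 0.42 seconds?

The wait for the next event is exponential with rate λ = 1.2 per second.
P(T > 0.42) = e^(−λt) = e^(−1.2 × 0.42) = e^(−0.504) ≈ 0.6041.

0.6041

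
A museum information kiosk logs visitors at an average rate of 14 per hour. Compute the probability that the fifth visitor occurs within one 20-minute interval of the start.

Over the interval, μ = 14 × 1/3 ≈ 4.66667 (a 20-minute interval = 1/3 hours).
The fifth arrival falls in the interval iff at least 5 events occur there: P(S_5 ≤ t) = P(N ≥ 5) = 1 − P(N ≤ 4) ≈ 0.4992.

0.4992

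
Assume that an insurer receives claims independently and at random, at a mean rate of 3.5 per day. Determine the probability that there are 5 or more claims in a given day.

0.2746

With mean μ = 3.5 per day,
P(N ≥ 5) = 1 − P(N ≤ 4) = 1 − Σ_{j=0}^{4} e^(−μ) μ^j/j! ≈ 0.2746.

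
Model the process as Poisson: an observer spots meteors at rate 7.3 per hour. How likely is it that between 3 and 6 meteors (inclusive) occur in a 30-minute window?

Over the interval, μ = 7.3 × 0.5 = 3.65 (a 30-minute window = 0.5 hours).
P(3 ≤ N ≤ 6) = Σ_{j=3}^{6} e^(−3.65) · 3.65^j/j! ≈ 0.6285.

0.6285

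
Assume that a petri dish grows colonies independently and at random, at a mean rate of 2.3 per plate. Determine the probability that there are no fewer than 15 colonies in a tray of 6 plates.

0.4084

Over the interval, μ = 2.3 × 6 = 13.8 (a tray of 6 plates = 6 plates).
P(N ≥ 15) = 1 − P(N ≤ 14) = 1 − Σ_{j=0}^{14} e^(−μ) μ^j/j! ≈ 0.4084.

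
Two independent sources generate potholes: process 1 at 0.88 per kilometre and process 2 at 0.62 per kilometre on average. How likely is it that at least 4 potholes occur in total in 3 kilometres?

Independent Poisson processes superpose: combined rate λ = 0.88 + 0.62 = 1.5 per kilometre.
Over the interval, μ = 1.5 × 3 = 4.5 (3 kilometres).
P(N ≥ 4) = 1 − P(N ≤ 3) ≈ 0.6577.

0.6577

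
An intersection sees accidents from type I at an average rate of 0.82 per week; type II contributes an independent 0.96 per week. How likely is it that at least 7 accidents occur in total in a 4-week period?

0.5680

Independent Poisson processes superpose: combined rate λ = 0.82 + 0.96 = 1.78 per week.
Over the interval, μ = 1.78 × 4 = 7.12 (a 4-week period = 4 weeks).
P(N ≥ 7) = 1 − P(N ≤ 6) ≈ 0.5680.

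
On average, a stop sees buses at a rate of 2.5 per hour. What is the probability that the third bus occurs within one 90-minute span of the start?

Over the interval, μ = 2.5 × 1.5 = 3.75 (a 90-minute span = 1.5 hours).
The third arrival falls in the interval iff at least 3 events occur there: P(S_3 ≤ t) = P(N ≥ 3) = 1 − P(N ≤ 2) ≈ 0.7229.

0.7229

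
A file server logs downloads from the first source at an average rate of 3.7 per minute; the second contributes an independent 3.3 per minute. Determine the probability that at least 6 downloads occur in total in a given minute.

0.6993

Independent Poisson processes superpose: combined rate λ = 3.7 + 3.3 = 7 per minute.
So μ = 7.
P(N ≥ 6) = 1 − P(N ≤ 5) ≈ 0.6993.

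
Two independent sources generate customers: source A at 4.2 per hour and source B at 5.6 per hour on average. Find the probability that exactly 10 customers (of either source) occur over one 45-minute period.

0.0815

Independent Poisson processes superpose: combined rate λ = 4.2 + 5.6 = 9.8 per hour.
Over the interval, μ = 9.8 × 0.75 = 7.35 (a 45-minute period = 0.75 hours).
P(N = 10) = e^(−7.35) · 7.35^10/10! ≈ 0.0815.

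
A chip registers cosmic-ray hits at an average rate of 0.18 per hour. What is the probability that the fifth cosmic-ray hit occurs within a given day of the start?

Over the interval, μ = 0.18 × 24 = 4.32 (a day = 24 hours).
The fifth arrival falls in the interval iff at least 5 events occur there: P(S_5 ≤ t) = P(N ≥ 5) = 1 − P(N ≤ 4) ≈ 0.4334.

0.4334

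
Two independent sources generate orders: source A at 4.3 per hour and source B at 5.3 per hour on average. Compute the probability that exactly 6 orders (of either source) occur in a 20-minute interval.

Independent Poisson processes superpose: combined rate λ = 4.3 + 5.3 = 9.6 per hour.
Over the interval, μ = 9.6 × 1/3 = 3.2 (a 20-minute interval = 1/3 hours).
P(N = 6) = e^(−3.2) · 3.2^6/6! ≈ 0.0608.

0.0608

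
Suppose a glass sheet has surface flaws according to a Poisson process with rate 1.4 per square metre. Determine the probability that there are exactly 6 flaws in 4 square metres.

0.1584

Over the interval, μ = 1.4 × 4 = 5.6 (4 square metres).
P(N = 6) = e^(−μ) μ^6/6! = e^(−5.6) · 5.6^6/720 ≈ 0.1584.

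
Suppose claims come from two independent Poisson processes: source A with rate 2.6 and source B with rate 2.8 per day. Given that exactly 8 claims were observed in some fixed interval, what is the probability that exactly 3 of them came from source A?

Given the total, each event is independently from source A with probability p = λ_A/(λ_A+λ_B) = 2.6/5.4 ≈ 0.4815.
So K ~ Binomial(8, 2.6/5.4): P(K = 3) = C(8,3) · (2.6/5.4)^3 · (2.8/5.4)^5 ≈ 0.2343.

0.2343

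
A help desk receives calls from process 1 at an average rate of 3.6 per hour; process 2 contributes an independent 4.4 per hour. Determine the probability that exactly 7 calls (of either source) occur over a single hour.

0.1396

Independent Poisson processes superpose: combined rate λ = 3.6 + 4.4 = 8 per hour.
So μ = 8.
P(N = 7) = e^(−8) · 8^7/7! ≈ 0.1396.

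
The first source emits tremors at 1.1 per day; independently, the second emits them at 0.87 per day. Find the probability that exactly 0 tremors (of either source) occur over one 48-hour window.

0.0194

Independent Poisson processes superpose: combined rate λ = 1.1 + 0.87 = 1.97 per day.
Over the interval, μ = 1.97 × 2 = 3.94 (a 48-hour window = 2 days).
P(N = 0) = e^(−3.94) · 3.94^0/0! ≈ 0.0194.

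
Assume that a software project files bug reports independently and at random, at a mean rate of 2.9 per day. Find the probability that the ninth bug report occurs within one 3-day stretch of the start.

0.5042

Over the interval, μ = 2.9 × 3 = 8.7 (a 3-day stretch = 3 days).
The ninth arrival falls in the interval iff at least 9 events occur there: P(S_9 ≤ t) = P(N ≥ 9) = 1 − P(N ≤ 8) ≈ 0.5042.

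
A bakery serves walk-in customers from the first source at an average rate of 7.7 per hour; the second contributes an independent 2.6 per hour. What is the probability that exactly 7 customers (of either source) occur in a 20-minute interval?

0.0360

Independent Poisson processes superpose: combined rate λ = 7.7 + 2.6 = 10.3 per hour.
Over the interval, μ = 10.3 × 1/3 ≈ 3.43333 (a 20-minute interval = 1/3 hours).
P(N = 7) = e^(−3.43333) · 3.43333^7/7! ≈ 0.0360.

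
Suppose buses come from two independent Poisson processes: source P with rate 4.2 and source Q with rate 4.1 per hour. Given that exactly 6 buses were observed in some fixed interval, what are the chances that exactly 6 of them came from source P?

0.0168

Given the total, each event is independently from source P with probability p = λ_P/(λ_P+λ_Q) = 4.2/8.3 ≈ 0.5060.
So K ~ Binomial(6, 4.2/8.3): P(K = 6) = C(6,6) · (4.2/8.3)^6 · (4.1/8.3)^0 ≈ 0.0168.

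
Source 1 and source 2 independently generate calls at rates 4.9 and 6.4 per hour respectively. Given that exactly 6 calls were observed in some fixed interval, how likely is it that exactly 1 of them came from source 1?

0.1516

Given the total, each event is independently from source 1 with probability p = λ_1/(λ_1+λ_2) = 4.9/11.3 ≈ 0.4336.
So K ~ Binomial(6, 4.9/11.3): P(K = 1) = C(6,1) · (4.9/11.3)^1 · (6.4/11.3)^5 ≈ 0.1516.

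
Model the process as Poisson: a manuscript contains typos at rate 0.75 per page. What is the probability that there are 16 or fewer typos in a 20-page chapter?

0.6641

Over the interval, μ = 0.75 × 20 = 15 (a 20-page chapter = 20 pages).
P(N ≤ 16) = Σ_{j=0}^{16} e^(−μ) μ^j/j! ≈ 0.6641.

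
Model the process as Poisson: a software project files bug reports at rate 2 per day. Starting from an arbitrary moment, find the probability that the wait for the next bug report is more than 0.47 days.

The wait for the next event is exponential with rate λ = 2 per day.
P(T > 0.47) = e^(−λt) = e^(−2 × 0.47) = e^(−0.94) ≈ 0.3906.

0.3906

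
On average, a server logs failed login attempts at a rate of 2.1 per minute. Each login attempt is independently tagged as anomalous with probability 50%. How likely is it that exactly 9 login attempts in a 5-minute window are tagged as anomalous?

0.0438

Thinning: the login attempts that are tagged as anomalous themselves form a Poisson process with rate 0.5 × 2.1 = 1.05 per minute.
Over the interval, μ = 1.05 × 5 = 5.25 (a 5-minute window = 5 minutes).
P(N = 9) = e^(−5.25) · 5.25^9/9! ≈ 0.0438.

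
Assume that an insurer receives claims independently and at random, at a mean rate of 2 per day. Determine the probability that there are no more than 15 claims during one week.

Over the interval, μ = 2 × 7 = 14 (a week = 7 days).
P(N ≤ 15) = Σ_{j=0}^{15} e^(−μ) μ^j/j! ≈ 0.6694.

0.6694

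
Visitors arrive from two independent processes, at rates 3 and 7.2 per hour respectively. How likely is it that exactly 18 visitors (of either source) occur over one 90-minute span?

0.0747

Independent Poisson processes superpose: combined rate λ = 3 + 7.2 = 10.2 per hour.
Over the interval, μ = 10.2 × 1.5 = 15.3 (a 90-minute span = 1.5 hours).
P(N = 18) = e^(−15.3) · 15.3^18/18! ≈ 0.0747.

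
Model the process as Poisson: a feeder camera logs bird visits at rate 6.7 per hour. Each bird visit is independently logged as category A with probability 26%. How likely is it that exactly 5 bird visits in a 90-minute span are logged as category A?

Thinning: the bird visits that are logged as category A themselves form a Poisson process with rate 0.26 × 6.7 = 1.742 per hour.
Over the interval, μ = 1.742 × 1.5 = 2.613 (a 90-minute span = 1.5 hours).
P(N = 5) = e^(−2.613) · 2.613^5/5! ≈ 0.0744.

0.0744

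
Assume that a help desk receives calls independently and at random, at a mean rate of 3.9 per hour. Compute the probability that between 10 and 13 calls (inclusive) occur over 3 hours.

0.4432

Over the interval, μ = 3.9 × 3 = 11.7 (3 hours).
P(10 ≤ N ≤ 13) = Σ_{j=10}^{13} e^(−11.7) · 11.7^j/j! ≈ 0.4432.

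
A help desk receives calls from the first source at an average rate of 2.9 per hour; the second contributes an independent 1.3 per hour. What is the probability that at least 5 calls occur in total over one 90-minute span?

Independent Poisson processes superpose: combined rate λ = 2.9 + 1.3 = 4.2 per hour.
Over the interval, μ = 4.2 × 1.5 = 6.3 (a 90-minute span = 1.5 hours).
P(N ≥ 5) = 1 − P(N ≤ 4) ≈ 0.7531.

0.7531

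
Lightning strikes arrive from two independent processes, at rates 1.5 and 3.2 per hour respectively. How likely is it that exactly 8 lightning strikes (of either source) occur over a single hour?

Independent Poisson processes superpose: combined rate λ = 1.5 + 3.2 = 4.7 per hour.
So μ = 4.7.
P(N = 8) = e^(−4.7) · 4.7^8/8! ≈ 0.0537.

0.0537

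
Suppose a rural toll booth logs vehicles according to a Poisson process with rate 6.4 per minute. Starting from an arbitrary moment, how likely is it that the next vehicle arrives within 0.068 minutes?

0.3529

Inter-arrival times are exponential with rate λ = 6.4 per minute.
P(T ≤ 0.068) = 1 − e^(−λt) = 1 − e^(−6.4 × 0.068) = 1 − e^(−0.4352) ≈ 0.3529.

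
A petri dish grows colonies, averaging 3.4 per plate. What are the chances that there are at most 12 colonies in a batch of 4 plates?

0.3989

Over the interval, μ = 3.4 × 4 = 13.6 (a batch of 4 plates = 4 plates).
P(N ≤ 12) = Σ_{j=0}^{12} e^(−μ) μ^j/j! ≈ 0.3989.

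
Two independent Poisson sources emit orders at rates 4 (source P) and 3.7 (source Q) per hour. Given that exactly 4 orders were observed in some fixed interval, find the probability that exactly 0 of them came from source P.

0.0533

Given the total, each event is independently from source P with probability p = λ_P/(λ_P+λ_Q) = 4/7.7 ≈ 0.5195.
So K ~ Binomial(4, 4/7.7): P(K = 0) = C(4,0) · (4/7.7)^0 · (3.7/7.7)^4 ≈ 0.0533.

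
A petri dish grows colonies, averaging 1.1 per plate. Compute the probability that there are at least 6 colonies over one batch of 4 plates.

Over the interval, μ = 1.1 × 4 = 4.4 (a batch of 4 plates = 4 plates).
P(N ≥ 6) = 1 − P(N ≤ 5) = 1 − Σ_{j=0}^{5} e^(−μ) μ^j/j! ≈ 0.2801.

0.2801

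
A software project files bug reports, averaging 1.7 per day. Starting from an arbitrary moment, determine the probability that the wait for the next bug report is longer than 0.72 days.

The wait for the next event is exponential with rate λ = 1.7 per day.
P(T > 0.72) = e^(−λt) = e^(−1.7 × 0.72) = e^(−1.224) ≈ 0.2941.

0.2941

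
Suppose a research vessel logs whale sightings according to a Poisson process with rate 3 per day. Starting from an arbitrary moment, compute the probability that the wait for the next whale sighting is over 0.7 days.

The wait for the next event is exponential with rate λ = 3 per day.
P(T > 0.7) = e^(−λt) = e^(−3 × 0.7) = e^(−2.1) ≈ 0.1225.

0.1225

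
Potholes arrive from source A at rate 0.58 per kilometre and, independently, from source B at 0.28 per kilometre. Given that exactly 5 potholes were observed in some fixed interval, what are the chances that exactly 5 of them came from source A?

0.1395

Given the total, each event is independently from source A with probability p = λ_A/(λ_A+λ_B) = 0.58/0.86 ≈ 0.6744.
So K ~ Binomial(5, 0.58/0.86): P(K = 5) = C(5,5) · (0.58/0.86)^5 · (0.28/0.86)^0 ≈ 0.1395.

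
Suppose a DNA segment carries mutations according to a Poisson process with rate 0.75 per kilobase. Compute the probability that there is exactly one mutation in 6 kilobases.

Over the interval, μ = 0.75 × 6 = 4.5 (6 kilobases).
P(N = 1) = e^(−μ) μ^1/1! = e^(−4.5) · 4.5^1/1 ≈ 0.0500.

0.0500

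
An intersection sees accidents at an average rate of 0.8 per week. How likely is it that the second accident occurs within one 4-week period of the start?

Over the interval, μ = 0.8 × 4 = 3.2 (a 4-week period = 4 weeks).
The second arrival falls in the interval iff at least 2 events occur there: P(S_2 ≤ t) = P(N ≥ 2) = 1 − P(N ≤ 1) ≈ 0.8288.

0.8288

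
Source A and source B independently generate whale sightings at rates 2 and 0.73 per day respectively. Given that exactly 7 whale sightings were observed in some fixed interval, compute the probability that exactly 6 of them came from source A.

Given the total, each event is independently from source A with probability p = λ_A/(λ_A+λ_B) = 2/2.73 ≈ 0.7326.
So K ~ Binomial(7, 2/2.73): P(K = 6) = C(7,6) · (2/2.73)^6 · (0.73/2.73)^1 ≈ 0.2894.

0.2894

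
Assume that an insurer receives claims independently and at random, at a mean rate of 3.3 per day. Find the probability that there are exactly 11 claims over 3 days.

0.1125

Over the interval, μ = 3.3 × 3 = 9.9 (3 days).
P(N = 11) = e^(−μ) μ^11/11! = e^(−9.9) · 9.9^11/39916800 ≈ 0.1125.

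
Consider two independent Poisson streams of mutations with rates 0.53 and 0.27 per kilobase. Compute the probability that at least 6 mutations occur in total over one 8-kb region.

Independent Poisson processes superpose: combined rate λ = 0.53 + 0.27 = 0.8 per kilobase.
Over the interval, μ = 0.8 × 8 = 6.4 (an 8-kb region = 8 kilobases).
P(N ≥ 6) = 1 − P(N ≤ 5) ≈ 0.6163.

0.6163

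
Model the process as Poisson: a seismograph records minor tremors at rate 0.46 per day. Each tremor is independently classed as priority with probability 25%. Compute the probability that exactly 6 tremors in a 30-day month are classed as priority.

0.0743

Thinning: the tremors that are classed as priority themselves form a Poisson process with rate 0.25 × 0.46 = 0.115 per day.
Over the interval, μ = 0.115 × 30 = 3.45 (a 30-day month = 30 days).
P(N = 6) = e^(−3.45) · 3.45^6/6! ≈ 0.0743.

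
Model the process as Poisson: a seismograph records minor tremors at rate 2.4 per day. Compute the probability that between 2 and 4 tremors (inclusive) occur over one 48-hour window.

Over the interval, μ = 2.4 × 2 = 4.8 (a 48-hour window = 2 days).
P(2 ≤ N ≤ 4) = Σ_{j=2}^{4} e^(−4.8) · 4.8^j/j! ≈ 0.4285.

0.4285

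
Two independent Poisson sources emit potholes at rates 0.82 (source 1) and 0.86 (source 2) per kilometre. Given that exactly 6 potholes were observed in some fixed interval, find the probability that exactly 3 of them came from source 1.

Given the total, each event is independently from source 1 with probability p = λ_1/(λ_1+λ_2) = 0.82/1.68 ≈ 0.4881.
So K ~ Binomial(6, 0.82/1.68): P(K = 3) = C(6,3) · (0.82/1.68)^3 · (0.86/1.68)^3 ≈ 0.3120.

0.3120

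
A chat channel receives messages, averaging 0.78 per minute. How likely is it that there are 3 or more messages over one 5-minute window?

0.7469

Over the interval, μ = 0.78 × 5 = 3.9 (a 5-minute window = 5 minutes).
P(N ≥ 3) = 1 − P(N ≤ 2) = 1 − Σ_{j=0}^{2} e^(−μ) μ^j/j! ≈ 0.7469.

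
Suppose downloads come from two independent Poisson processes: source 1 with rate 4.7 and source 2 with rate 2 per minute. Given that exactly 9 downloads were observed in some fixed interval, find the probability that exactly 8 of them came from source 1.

0.1575

Given the total, each event is independently from source 1 with probability p = λ_1/(λ_1+λ_2) = 4.7/6.7 ≈ 0.7015.
So K ~ Binomial(9, 4.7/6.7): P(K = 8) = C(9,8) · (4.7/6.7)^8 · (2/6.7)^1 ≈ 0.1575.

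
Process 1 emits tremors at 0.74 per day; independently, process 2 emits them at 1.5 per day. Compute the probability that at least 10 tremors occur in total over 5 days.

Independent Poisson processes superpose: combined rate λ = 0.74 + 1.5 = 2.24 per day.
Over the interval, μ = 2.24 × 5 = 11.2 (5 days).
P(N ≥ 10) = 1 − P(N ≤ 9) ≈ 0.6808.

0.6808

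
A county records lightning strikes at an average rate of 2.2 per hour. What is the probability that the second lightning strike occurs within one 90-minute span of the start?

Over the interval, μ = 2.2 × 1.5 = 3.3 (a 90-minute span = 1.5 hours).
The second arrival falls in the interval iff at least 2 events occur there: P(S_2 ≤ t) = P(N ≥ 2) = 1 − P(N ≤ 1) ≈ 0.8414.

0.8414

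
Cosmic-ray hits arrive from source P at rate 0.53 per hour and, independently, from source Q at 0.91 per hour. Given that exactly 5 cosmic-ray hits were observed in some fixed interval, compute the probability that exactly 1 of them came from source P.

0.2935

Given the total, each event is independently from source P with probability p = λ_P/(λ_P+λ_Q) = 0.53/1.44 ≈ 0.3681.
So K ~ Binomial(5, 0.53/1.44): P(K = 1) = C(5,1) · (0.53/1.44)^1 · (0.91/1.44)^4 ≈ 0.2935.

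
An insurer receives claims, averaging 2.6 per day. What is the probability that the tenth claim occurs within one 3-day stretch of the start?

Over the interval, μ = 2.6 × 3 = 7.8 (a 3-day stretch = 3 days).
The tenth arrival falls in the interval iff at least 10 events occur there: P(S_10 ≤ t) = P(N ≥ 10) = 1 − P(N ≤ 9) ≈ 0.2589.

0.2589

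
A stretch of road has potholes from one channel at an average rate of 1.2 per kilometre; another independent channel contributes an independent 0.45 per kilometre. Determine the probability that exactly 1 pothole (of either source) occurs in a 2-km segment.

0.1217

Independent Poisson processes superpose: combined rate λ = 1.2 + 0.45 = 1.65 per kilometre.
Over the interval, μ = 1.65 × 2 = 3.3 (a 2-km segment = 2 kilometres).
P(N = 1) = e^(−3.3) · 3.3^1/1! ≈ 0.1217.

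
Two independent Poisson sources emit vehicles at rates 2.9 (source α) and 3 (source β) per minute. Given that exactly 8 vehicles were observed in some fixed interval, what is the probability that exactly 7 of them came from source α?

0.0282

Given the total, each event is independently from source α with probability p = λ_α/(λ_α+λ_β) = 2.9/5.9 ≈ 0.4915.
So K ~ Binomial(8, 2.9/5.9): P(K = 7) = C(8,7) · (2.9/5.9)^7 · (3/5.9)^1 ≈ 0.0282.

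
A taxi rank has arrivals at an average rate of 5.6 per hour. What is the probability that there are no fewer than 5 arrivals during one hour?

0.6578

With mean μ = 5.6 per hour,
P(N ≥ 5) = 1 − P(N ≤ 4) = 1 − Σ_{j=0}^{4} e^(−μ) μ^j/j! ≈ 0.6578.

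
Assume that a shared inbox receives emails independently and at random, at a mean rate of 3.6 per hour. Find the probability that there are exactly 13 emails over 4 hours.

Over the interval, μ = 3.6 × 4 = 14.4 (4 hours).
P(N = 13) = e^(−μ) μ^13/13! = e^(−14.4) · 14.4^13/6227020800 ≈ 0.1025.

0.1025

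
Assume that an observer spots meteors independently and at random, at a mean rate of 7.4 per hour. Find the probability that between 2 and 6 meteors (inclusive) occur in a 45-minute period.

Over the interval, μ = 7.4 × 0.75 = 5.55 (a 45-minute period = 0.75 hours).
P(2 ≤ N ≤ 6) = Σ_{j=2}^{6} e^(−5.55) · 5.55^j/j! ≈ 0.6527.

0.6527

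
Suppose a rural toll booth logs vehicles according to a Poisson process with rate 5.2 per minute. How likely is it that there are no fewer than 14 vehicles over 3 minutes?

0.6917

Over the interval, μ = 5.2 × 3 = 15.6 (3 minutes).
P(N ≥ 14) = 1 − P(N ≤ 13) = 1 − Σ_{j=0}^{13} e^(−μ) μ^j/j! ≈ 0.6917.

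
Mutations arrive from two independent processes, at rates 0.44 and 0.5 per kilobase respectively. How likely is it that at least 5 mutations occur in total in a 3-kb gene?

0.1555

Independent Poisson processes superpose: combined rate λ = 0.44 + 0.5 = 0.94 per kilobase.
Over the interval, μ = 0.94 × 3 = 2.82 (a 3-kb gene = 3 kilobases).
P(N ≥ 5) = 1 − P(N ≤ 4) ≈ 0.1555.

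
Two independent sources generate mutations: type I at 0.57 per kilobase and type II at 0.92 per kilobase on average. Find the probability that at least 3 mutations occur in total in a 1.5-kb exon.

0.3867

Independent Poisson processes superpose: combined rate λ = 0.57 + 0.92 = 1.49 per kilobase.
Over the interval, μ = 1.49 × 1.5 = 2.235 (a 1.5-kb exon = 1.5 kilobases).
P(N ≥ 3) = 1 − P(N ≤ 2) ≈ 0.3867.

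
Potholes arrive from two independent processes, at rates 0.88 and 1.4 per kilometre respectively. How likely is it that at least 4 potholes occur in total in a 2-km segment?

0.6677

Independent Poisson processes superpose: combined rate λ = 0.88 + 1.4 = 2.28 per kilometre.
Over the interval, μ = 2.28 × 2 = 4.56 (a 2-km segment = 2 kilometres).
P(N ≥ 4) = 1 − P(N ≤ 3) ≈ 0.6677.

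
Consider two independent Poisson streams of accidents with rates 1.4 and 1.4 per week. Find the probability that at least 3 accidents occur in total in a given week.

0.5305

Independent Poisson processes superpose: combined rate λ = 1.4 + 1.4 = 2.8 per week.
So μ = 2.8.
P(N ≥ 3) = 1 − P(N ≤ 2) ≈ 0.5305.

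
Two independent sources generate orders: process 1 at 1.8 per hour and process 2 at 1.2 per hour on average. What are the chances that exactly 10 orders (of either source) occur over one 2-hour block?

0.0413

Independent Poisson processes superpose: combined rate λ = 1.8 + 1.2 = 3 per hour.
Over the interval, μ = 3 × 2 = 6 (a 2-hour block = 2 hours).
P(N = 10) = e^(−6) · 6^10/10! ≈ 0.0413.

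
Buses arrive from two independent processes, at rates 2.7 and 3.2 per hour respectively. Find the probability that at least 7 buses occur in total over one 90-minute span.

Independent Poisson processes superpose: combined rate λ = 2.7 + 3.2 = 5.9 per hour.
Over the interval, μ = 5.9 × 1.5 = 8.85 (a 90-minute span = 1.5 hours).
P(N ≥ 7) = 1 − P(N ≤ 6) ≈ 0.7792.

0.7792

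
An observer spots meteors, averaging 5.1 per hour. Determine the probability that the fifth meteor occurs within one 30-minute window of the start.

0.1156

Over the interval, μ = 5.1 × 0.5 = 2.55 (a 30-minute window = 0.5 hours).
The fifth arrival falls in the interval iff at least 5 events occur there: P(S_5 ≤ t) = P(N ≥ 5) = 1 − P(N ≤ 4) ≈ 0.1156.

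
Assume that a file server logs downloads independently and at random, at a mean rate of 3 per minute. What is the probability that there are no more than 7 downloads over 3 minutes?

0.3239

Over the interval, μ = 3 × 3 = 9 (3 minutes).
P(N ≤ 7) = Σ_{j=0}^{7} e^(−μ) μ^j/j! ≈ 0.3239.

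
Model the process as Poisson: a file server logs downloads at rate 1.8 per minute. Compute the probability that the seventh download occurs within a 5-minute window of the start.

Over the interval, μ = 1.8 × 5 = 9 (a 5-minute window = 5 minutes).
The seventh arrival falls in the interval iff at least 7 events occur there: P(S_7 ≤ t) = P(N ≥ 7) = 1 − P(N ≤ 6) ≈ 0.7932.

0.7932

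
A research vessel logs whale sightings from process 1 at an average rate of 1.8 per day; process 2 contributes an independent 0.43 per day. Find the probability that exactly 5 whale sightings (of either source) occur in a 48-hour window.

Independent Poisson processes superpose: combined rate λ = 1.8 + 0.43 = 2.23 per day.
Over the interval, μ = 2.23 × 2 = 4.46 (a 48-hour window = 2 days).
P(N = 5) = e^(−4.46) · 4.46^5/5! ≈ 0.1700.

0.1700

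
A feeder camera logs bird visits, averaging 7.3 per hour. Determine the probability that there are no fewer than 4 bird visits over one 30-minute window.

Over the interval, μ = 7.3 × 0.5 = 3.65 (a 30-minute window = 0.5 hours).
P(N ≥ 4) = 1 − P(N ≤ 3) = 1 − Σ_{j=0}^{3} e^(−μ) μ^j/j! ≈ 0.4954.

0.4954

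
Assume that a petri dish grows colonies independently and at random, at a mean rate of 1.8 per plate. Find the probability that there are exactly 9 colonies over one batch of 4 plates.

Over the interval, μ = 1.8 × 4 = 7.2 (a batch of 4 plates = 4 plates).
P(N = 9) = e^(−μ) μ^9/9! = e^(−7.2) · 7.2^9/362880 ≈ 0.1070.

0.1070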